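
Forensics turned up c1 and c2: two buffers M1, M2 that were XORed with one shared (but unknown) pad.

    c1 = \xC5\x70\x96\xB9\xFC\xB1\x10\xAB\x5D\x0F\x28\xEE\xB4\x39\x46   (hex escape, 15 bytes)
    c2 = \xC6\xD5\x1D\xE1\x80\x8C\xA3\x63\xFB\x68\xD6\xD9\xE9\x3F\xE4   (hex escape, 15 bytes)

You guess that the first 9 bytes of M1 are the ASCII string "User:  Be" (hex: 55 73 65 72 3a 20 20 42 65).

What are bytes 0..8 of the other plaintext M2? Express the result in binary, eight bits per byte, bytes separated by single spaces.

First, c1 ⊕ c2 = (M1 ⊕ K) ⊕ (M2 ⊕ K) = M1 ⊕ M2, so the key drops out. Then M2 = (M1 ⊕ M2) ⊕ M1 over the first 9 bytes.
byte 0: (c5 xor c6) xor 55 = 03 xor 55 = 56
byte 1: (70 xor d5) xor 73 = a5 xor 73 = d6
byte 2: (96 xor 1d) xor 65 = 8b xor 65 = ee
byte 3: (b9 xor e1) xor 72 = 58 xor 72 = 2a
byte 4: (fc xor 80) xor 3a = 7c xor 3a = 46
byte 5: (b1 xor 8c) xor 20 = 3d xor 20 = 1d
byte 6: (10 xor a3) xor 20 = b3 xor 20 = 93
byte 7: (ab xor 63) xor 42 = c8 xor 42 = 8a
byte 8: (5d xor fb) xor 65 = a6 xor 65 = c3

01010110 11010110 11101110 00101010 01000110 00011101 10010011 10001010 11000011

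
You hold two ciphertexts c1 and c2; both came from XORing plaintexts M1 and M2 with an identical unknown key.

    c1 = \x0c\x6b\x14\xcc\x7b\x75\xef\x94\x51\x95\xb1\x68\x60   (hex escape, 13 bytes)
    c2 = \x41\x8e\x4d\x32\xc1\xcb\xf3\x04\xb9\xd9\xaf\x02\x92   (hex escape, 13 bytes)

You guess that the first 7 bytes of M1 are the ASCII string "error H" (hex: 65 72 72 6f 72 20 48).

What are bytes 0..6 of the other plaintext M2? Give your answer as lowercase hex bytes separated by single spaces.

First, c1 ⊕ c2 = (M1 ⊕ K) ⊕ (M2 ⊕ K) = M1 ⊕ M2, so the key drops out. Then M2 = (M1 ⊕ M2) ⊕ M1 over the first 7 bytes.
byte 0: (0c ^ 41) ^ 65 = 4d ^ 65 = 28
byte 1: (6b ^ 8e) ^ 72 = e5 ^ 72 = 97
byte 2: (14 ^ 4d) ^ 72 = 59 ^ 72 = 2b
byte 3: (cc ^ 32) ^ 6f = fe ^ 6f = 91
byte 4: (7b ^ c1) ^ 72 = ba ^ 72 = c8
byte 5: (75 ^ cb) ^ 20 = be ^ 20 = 9e
byte 6: (ef ^ f3) ^ 48 = 1c ^ 48 = 54

28 97 2b 91 c8 9e 54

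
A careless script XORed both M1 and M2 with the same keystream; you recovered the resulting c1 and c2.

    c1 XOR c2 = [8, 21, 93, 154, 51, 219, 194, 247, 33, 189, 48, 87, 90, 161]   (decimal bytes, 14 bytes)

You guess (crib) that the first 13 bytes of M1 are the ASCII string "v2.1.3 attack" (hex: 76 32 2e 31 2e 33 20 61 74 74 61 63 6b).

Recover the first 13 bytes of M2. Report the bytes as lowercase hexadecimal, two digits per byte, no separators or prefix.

Since c1 ⊕ c2 = M1 ⊕ M2, XORing with the guessed M1 bytes yields the corresponding M2 bytes: M2 = (c1 ⊕ c2) ⊕ M1.
byte 0: 00001000 ⊕ 01110110 = 01111110
byte 1: 00010101 ⊕ 00110010 = 00100111
byte 2: 01011101 ⊕ 00101110 = 01110011
byte 3: 10011010 ⊕ 00110001 = 10101011
byte 4: 00110011 ⊕ 00101110 = 00011101
byte 5: 11011011 ⊕ 00110011 = 11101000
byte 6: 11000010 ⊕ 00100000 = 11100010
byte 7: 11110111 ⊕ 01100001 = 10010110
byte 8: 00100001 ⊕ 01110100 = 01010101
byte 9: 10111101 ⊕ 01110100 = 11001001
byte 10: 00110000 ⊕ 01100001 = 01010001
byte 11: 01010111 ⊕ 01100011 = 00110100
byte 12: 01011010 ⊕ 01101011 = 00110001

7e2773ab1de8e29655c9513431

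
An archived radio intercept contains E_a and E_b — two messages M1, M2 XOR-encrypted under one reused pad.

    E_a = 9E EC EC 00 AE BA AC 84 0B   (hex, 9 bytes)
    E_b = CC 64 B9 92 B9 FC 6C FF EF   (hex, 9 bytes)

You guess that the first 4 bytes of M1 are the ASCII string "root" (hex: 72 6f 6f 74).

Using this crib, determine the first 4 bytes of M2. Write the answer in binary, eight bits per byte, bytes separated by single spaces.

First, E_a ⊕ E_b = (M1 ⊕ K) ⊕ (M2 ⊕ K) = M1 ⊕ M2, so the key drops out. Then M2 = (M1 ⊕ M2) ⊕ M1 over the first 4 bytes.
byte 0: (9e ⊕ cc) ⊕ 72 = 52 ⊕ 72 = 20
byte 1: (ec ⊕ 64) ⊕ 6f = 88 ⊕ 6f = e7
byte 2: (ec ⊕ b9) ⊕ 6f = 55 ⊕ 6f = 3a
byte 3: (00 ⊕ 92) ⊕ 74 = 92 ⊕ 74 = e6

00100000 11100111 00111010 11100110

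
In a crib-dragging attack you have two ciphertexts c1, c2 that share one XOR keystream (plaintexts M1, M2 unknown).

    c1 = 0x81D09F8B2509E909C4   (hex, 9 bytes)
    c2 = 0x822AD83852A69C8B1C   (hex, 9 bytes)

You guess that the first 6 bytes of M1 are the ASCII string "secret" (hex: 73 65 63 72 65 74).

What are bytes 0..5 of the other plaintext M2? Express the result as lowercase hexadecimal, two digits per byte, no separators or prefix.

First, c1 ⊕ c2 = (M1 ⊕ K) ⊕ (M2 ⊕ K) = M1 ⊕ M2, so the key drops out. Then M2 = (M1 ⊕ M2) ⊕ M1 over the first 6 bytes.
byte 0: (81 ^ 82) ^ 73 = 03 ^ 73 = 70
byte 1: (d0 ^ 2a) ^ 65 = fa ^ 65 = 9f
byte 2: (9f ^ d8) ^ 63 = 47 ^ 63 = 24
byte 3: (8b ^ 38) ^ 72 = b3 ^ 72 = c1
byte 4: (25 ^ 52) ^ 65 = 77 ^ 65 = 12
byte 5: (09 ^ a6) ^ 74 = af ^ 74 = db

709f24c112db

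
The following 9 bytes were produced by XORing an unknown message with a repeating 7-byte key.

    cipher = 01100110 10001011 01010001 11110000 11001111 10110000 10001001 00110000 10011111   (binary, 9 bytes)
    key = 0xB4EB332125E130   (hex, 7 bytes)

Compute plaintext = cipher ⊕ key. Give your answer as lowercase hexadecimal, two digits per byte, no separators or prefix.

The 7-byte key repeats, so the effective keystream is b4 eb 33 21 25 e1 30 b4 eb.
byte 0: 01100110 xor 10110100 = 11010010
byte 1: 10001011 xor 11101011 = 01100000
byte 2: 01010001 xor 00110011 = 01100010
byte 3: 11110000 xor 00100001 = 11010001
byte 4: 11001111 xor 00100101 = 11101010
byte 5: 10110000 xor 11100001 = 01010001
byte 6: 10001001 xor 00110000 = 10111001
byte 7: 00110000 xor 10110100 = 10000100
byte 8: 10011111 xor 11101011 = 01110100

d26062d1ea51b98474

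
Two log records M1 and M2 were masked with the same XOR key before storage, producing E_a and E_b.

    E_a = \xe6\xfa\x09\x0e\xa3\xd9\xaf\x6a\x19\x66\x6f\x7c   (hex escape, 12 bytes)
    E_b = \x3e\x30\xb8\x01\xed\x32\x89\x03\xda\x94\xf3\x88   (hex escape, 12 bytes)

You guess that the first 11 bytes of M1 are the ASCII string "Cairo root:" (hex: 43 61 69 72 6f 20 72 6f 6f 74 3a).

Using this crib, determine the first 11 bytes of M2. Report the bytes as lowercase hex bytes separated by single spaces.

9b ab d8 7d 21 cb 54 06 ac 86 a6

First, E_a ⊕ E_b = (M1 ⊕ K) ⊕ (M2 ⊕ K) = M1 ⊕ M2, so the key drops out. Then M2 = (M1 ⊕ M2) ⊕ M1 over the first 11 bytes.
byte 0: (e6 ^ 3e) ^ 43 = d8 ^ 43 = 9b
byte 1: (fa ^ 30) ^ 61 = ca ^ 61 = ab
byte 2: (09 ^ b8) ^ 69 = b1 ^ 69 = d8
byte 3: (0e ^ 01) ^ 72 = 0f ^ 72 = 7d
byte 4: (a3 ^ ed) ^ 6f = 4e ^ 6f = 21
byte 5: (d9 ^ 32) ^ 20 = eb ^ 20 = cb
byte 6: (af ^ 89) ^ 72 = 26 ^ 72 = 54
byte 7: (6a ^ 03) ^ 6f = 69 ^ 6f = 06
byte 8: (19 ^ da) ^ 6f = c3 ^ 6f = ac
byte 9: (66 ^ 94) ^ 74 = f2 ^ 74 = 86
byte 10: (6f ^ f3) ^ 3a = 9c ^ 3a = a6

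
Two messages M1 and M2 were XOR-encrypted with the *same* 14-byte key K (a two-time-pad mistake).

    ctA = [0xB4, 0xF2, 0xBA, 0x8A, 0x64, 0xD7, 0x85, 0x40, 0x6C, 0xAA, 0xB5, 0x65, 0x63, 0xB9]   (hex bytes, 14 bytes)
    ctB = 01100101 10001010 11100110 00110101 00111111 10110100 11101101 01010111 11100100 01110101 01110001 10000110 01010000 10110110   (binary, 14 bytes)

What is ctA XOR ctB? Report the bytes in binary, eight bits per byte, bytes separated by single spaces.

11010001 01111000 01011100 10111111 01011011 01100011 01101000 00010111 10001000 11011111 11000100 11100011 00110011 00001111

ctA ⊕ ctB = (M1 ⊕ K) ⊕ (M2 ⊕ K) = M1 ⊕ M2 — the shared key cancels under XOR.
10110100 ^ 01100101 = 11010001
11110010 ^ 10001010 = 01111000
10111010 ^ 11100110 = 01011100
10001010 ^ 00110101 = 10111111
01100100 ^ 00111111 = 01011011
11010111 ^ 10110100 = 01100011
10000101 ^ 11101101 = 01101000
01000000 ^ 01010111 = 00010111
01101100 ^ 11100100 = 10001000
10101010 ^ 01110101 = 11011111
10110101 ^ 01110001 = 11000100
01100101 ^ 10000110 = 11100011
01100011 ^ 01010000 = 00110011
10111001 ^ 10110110 = 00001111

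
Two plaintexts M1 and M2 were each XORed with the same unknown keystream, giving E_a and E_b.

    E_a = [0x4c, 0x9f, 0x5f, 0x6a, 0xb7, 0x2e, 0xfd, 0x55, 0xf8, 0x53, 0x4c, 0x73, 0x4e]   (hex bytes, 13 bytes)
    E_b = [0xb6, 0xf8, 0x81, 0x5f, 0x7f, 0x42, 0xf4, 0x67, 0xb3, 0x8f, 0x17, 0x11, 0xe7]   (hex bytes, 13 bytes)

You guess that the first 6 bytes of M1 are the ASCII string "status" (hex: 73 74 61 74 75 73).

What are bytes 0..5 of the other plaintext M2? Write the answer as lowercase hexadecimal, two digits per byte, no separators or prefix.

First, E_a ⊕ E_b = (M1 ⊕ K) ⊕ (M2 ⊕ K) = M1 ⊕ M2, so the key drops out. Then M2 = (M1 ⊕ M2) ⊕ M1 over the first 6 bytes.
byte 0: (4c xor b6) xor 73 = fa xor 73 = 89
byte 1: (9f xor f8) xor 74 = 67 xor 74 = 13
byte 2: (5f xor 81) xor 61 = de xor 61 = bf
byte 3: (6a xor 5f) xor 74 = 35 xor 74 = 41
byte 4: (b7 xor 7f) xor 75 = c8 xor 75 = bd
byte 5: (2e xor 42) xor 73 = 6c xor 73 = 1f

8913bf41bd1f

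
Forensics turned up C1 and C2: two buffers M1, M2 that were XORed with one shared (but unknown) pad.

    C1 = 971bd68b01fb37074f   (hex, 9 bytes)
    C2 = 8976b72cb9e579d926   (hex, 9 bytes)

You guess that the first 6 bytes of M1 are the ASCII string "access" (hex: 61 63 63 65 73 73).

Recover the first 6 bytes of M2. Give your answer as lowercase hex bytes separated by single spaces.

7f 0e 02 c2 cb 6d

First, C1 ⊕ C2 = (M1 ⊕ K) ⊕ (M2 ⊕ K) = M1 ⊕ M2, so the key drops out. Then M2 = (M1 ⊕ M2) ⊕ M1 over the first 6 bytes.
byte 0: (97 xor 89) xor 61 = 1e xor 61 = 7f
byte 1: (1b xor 76) xor 63 = 6d xor 63 = 0e
byte 2: (d6 xor b7) xor 63 = 61 xor 63 = 02
byte 3: (8b xor 2c) xor 65 = a7 xor 65 = c2
byte 4: (01 xor b9) xor 73 = b8 xor 73 = cb
byte 5: (fb xor e5) xor 73 = 1e xor 73 = 6d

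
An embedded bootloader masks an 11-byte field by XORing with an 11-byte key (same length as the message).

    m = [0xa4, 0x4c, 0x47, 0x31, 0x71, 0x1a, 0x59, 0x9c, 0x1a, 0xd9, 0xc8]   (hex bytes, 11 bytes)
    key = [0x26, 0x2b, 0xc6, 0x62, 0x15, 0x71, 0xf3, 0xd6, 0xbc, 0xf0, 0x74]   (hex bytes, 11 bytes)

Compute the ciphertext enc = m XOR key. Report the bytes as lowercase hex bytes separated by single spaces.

a4 ⊕ 26 = 82
4c ⊕ 2b = 67
47 ⊕ c6 = 81
31 ⊕ 62 = 53
71 ⊕ 15 = 64
1a ⊕ 71 = 6b
59 ⊕ f3 = aa
9c ⊕ d6 = 4a
1a ⊕ bc = a6
d9 ⊕ f0 = 29
c8 ⊕ 74 = bc

82 67 81 53 64 6b aa 4a a6 29 bc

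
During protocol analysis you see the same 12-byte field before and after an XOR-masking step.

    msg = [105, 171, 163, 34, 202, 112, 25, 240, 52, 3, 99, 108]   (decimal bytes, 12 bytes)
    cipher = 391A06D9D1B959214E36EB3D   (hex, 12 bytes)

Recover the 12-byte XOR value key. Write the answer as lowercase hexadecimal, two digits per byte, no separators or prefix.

50b1a5fb1bc940d17a358851

Since cipher = msg ⊕ key, XORing both sides with msg gives key = msg ⊕ cipher.
69 ⊕ 39 = 50
ab ⊕ 1a = b1
a3 ⊕ 06 = a5
22 ⊕ d9 = fb
ca ⊕ d1 = 1b
70 ⊕ b9 = c9
19 ⊕ 59 = 40
f0 ⊕ 21 = d1
34 ⊕ 4e = 7a
03 ⊕ 36 = 35
63 ⊕ eb = 88
6c ⊕ 3d = 51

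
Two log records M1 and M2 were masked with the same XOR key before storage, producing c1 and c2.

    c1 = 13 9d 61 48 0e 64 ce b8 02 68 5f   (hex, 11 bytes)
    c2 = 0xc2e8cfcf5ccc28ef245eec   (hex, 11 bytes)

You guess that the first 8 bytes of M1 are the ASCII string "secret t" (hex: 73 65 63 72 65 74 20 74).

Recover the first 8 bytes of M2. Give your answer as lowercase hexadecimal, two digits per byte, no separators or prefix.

First, c1 ⊕ c2 = (M1 ⊕ K) ⊕ (M2 ⊕ K) = M1 ⊕ M2, so the key drops out. Then M2 = (M1 ⊕ M2) ⊕ M1 over the first 8 bytes.
byte 0: (13 xor c2) xor 73 = d1 xor 73 = a2
byte 1: (9d xor e8) xor 65 = 75 xor 65 = 10
byte 2: (61 xor cf) xor 63 = ae xor 63 = cd
byte 3: (48 xor cf) xor 72 = 87 xor 72 = f5
byte 4: (0e xor 5c) xor 65 = 52 xor 65 = 37
byte 5: (64 xor cc) xor 74 = a8 xor 74 = dc
byte 6: (ce xor 28) xor 20 = e6 xor 20 = c6
byte 7: (b8 xor ef) xor 74 = 57 xor 74 = 23

a210cdf537dcc623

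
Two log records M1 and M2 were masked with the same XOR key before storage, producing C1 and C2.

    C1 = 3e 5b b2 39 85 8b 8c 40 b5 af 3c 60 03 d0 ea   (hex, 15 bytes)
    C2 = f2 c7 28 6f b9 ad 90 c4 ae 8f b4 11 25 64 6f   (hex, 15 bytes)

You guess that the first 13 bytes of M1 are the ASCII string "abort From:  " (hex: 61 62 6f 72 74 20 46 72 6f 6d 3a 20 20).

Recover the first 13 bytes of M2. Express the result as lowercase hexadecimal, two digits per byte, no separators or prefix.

adfef52448065af6744db25106

First, C1 ⊕ C2 = (M1 ⊕ K) ⊕ (M2 ⊕ K) = M1 ⊕ M2, so the key drops out. Then M2 = (M1 ⊕ M2) ⊕ M1 over the first 13 bytes.
byte 0: (3e ^ f2) ^ 61 = cc ^ 61 = ad
byte 1: (5b ^ c7) ^ 62 = 9c ^ 62 = fe
byte 2: (b2 ^ 28) ^ 6f = 9a ^ 6f = f5
byte 3: (39 ^ 6f) ^ 72 = 56 ^ 72 = 24
byte 4: (85 ^ b9) ^ 74 = 3c ^ 74 = 48
byte 5: (8b ^ ad) ^ 20 = 26 ^ 20 = 06
byte 6: (8c ^ 90) ^ 46 = 1c ^ 46 = 5a
byte 7: (40 ^ c4) ^ 72 = 84 ^ 72 = f6
byte 8: (b5 ^ ae) ^ 6f = 1b ^ 6f = 74
byte 9: (af ^ 8f) ^ 6d = 20 ^ 6d = 4d
byte 10: (3c ^ b4) ^ 3a = 88 ^ 3a = b2
byte 11: (60 ^ 11) ^ 20 = 71 ^ 20 = 51
byte 12: (03 ^ 25) ^ 20 = 26 ^ 20 = 06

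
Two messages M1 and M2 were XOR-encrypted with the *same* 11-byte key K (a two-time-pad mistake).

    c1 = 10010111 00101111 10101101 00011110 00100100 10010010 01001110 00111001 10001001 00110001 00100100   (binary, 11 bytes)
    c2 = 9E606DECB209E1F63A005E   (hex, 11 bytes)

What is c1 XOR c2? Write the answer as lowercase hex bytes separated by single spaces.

09 4f c0 f2 96 9b af cf b3 31 7a

c1 ⊕ c2 = (M1 ⊕ K) ⊕ (M2 ⊕ K) = M1 ⊕ M2 — the shared key cancels under XOR.
byte 0: 151 ^ 158 =   9
byte 1:  47 ^  96 =  79
byte 2: 173 ^ 109 = 192
byte 3:  30 ^ 236 = 242
byte 4:  36 ^ 178 = 150
byte 5: 146 ^   9 = 155
byte 6:  78 ^ 225 = 175
byte 7:  57 ^ 246 = 207
byte 8: 137 ^  58 = 179
byte 9:  49 ^   0 =  49
byte 10:  36 ^  94 = 122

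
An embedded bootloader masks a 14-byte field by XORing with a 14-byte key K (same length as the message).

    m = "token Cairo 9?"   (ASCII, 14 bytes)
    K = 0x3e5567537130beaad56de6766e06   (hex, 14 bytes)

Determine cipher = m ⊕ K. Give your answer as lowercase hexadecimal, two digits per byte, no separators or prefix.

4a3a0c361f10fdcbbc1f89565739

01110100 ⊕ 00111110 = 01001010
01101111 ⊕ 01010101 = 00111010
01101011 ⊕ 01100111 = 00001100
01100101 ⊕ 01010011 = 00110110
01101110 ⊕ 01110001 = 00011111
00100000 ⊕ 00110000 = 00010000
01000011 ⊕ 10111110 = 11111101
01100001 ⊕ 10101010 = 11001011
01101001 ⊕ 11010101 = 10111100
01110010 ⊕ 01101101 = 00011111
01101111 ⊕ 11100110 = 10001001
00100000 ⊕ 01110110 = 01010110
00111001 ⊕ 01101110 = 01010111
00111111 ⊕ 00000110 = 00111001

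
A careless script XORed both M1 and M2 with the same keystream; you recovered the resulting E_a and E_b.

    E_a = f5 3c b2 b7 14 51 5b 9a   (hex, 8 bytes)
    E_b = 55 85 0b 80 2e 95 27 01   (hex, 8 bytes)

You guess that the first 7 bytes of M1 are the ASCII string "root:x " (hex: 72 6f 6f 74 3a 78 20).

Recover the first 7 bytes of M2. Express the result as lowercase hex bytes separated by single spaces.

First, E_a ⊕ E_b = (M1 ⊕ K) ⊕ (M2 ⊕ K) = M1 ⊕ M2, so the key drops out. Then M2 = (M1 ⊕ M2) ⊕ M1 over the first 7 bytes.
byte 0: (f5 xor 55) xor 72 = a0 xor 72 = d2
byte 1: (3c xor 85) xor 6f = b9 xor 6f = d6
byte 2: (b2 xor 0b) xor 6f = b9 xor 6f = d6
byte 3: (b7 xor 80) xor 74 = 37 xor 74 = 43
byte 4: (14 xor 2e) xor 3a = 3a xor 3a = 00
byte 5: (51 xor 95) xor 78 = c4 xor 78 = bc
byte 6: (5b xor 27) xor 20 = 7c xor 20 = 5c

d2 d6 d6 43 00 bc 5c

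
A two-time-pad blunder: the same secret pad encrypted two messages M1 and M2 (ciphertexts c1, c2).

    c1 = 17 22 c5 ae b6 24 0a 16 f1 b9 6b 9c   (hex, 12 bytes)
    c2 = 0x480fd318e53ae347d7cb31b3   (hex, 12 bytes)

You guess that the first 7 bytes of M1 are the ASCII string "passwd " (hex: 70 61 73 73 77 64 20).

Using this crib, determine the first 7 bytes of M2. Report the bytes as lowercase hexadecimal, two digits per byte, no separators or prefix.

First, c1 ⊕ c2 = (M1 ⊕ K) ⊕ (M2 ⊕ K) = M1 ⊕ M2, so the key drops out. Then M2 = (M1 ⊕ M2) ⊕ M1 over the first 7 bytes.
byte 0: (17 XOR 48) XOR 70 = 5f XOR 70 = 2f
byte 1: (22 XOR 0f) XOR 61 = 2d XOR 61 = 4c
byte 2: (c5 XOR d3) XOR 73 = 16 XOR 73 = 65
byte 3: (ae XOR 18) XOR 73 = b6 XOR 73 = c5
byte 4: (b6 XOR e5) XOR 77 = 53 XOR 77 = 24
byte 5: (24 XOR 3a) XOR 64 = 1e XOR 64 = 7a
byte 6: (0a XOR e3) XOR 20 = e9 XOR 20 = c9

2f4c65c5247ac9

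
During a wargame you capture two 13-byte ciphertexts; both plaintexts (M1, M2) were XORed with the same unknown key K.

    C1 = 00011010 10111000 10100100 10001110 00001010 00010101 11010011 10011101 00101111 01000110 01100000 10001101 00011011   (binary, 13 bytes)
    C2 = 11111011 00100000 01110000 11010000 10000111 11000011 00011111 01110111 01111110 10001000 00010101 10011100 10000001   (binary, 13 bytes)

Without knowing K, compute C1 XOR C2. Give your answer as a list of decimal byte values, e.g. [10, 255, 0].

[225, 152, 212, 94, 141, 214, 204, 234, 81, 206, 117, 17, 154]

C1 ⊕ C2 = (M1 ⊕ K) ⊕ (M2 ⊕ K) = M1 ⊕ M2 — the shared key cancels under XOR.
1a ⊕ fb = e1
b8 ⊕ 20 = 98
a4 ⊕ 70 = d4
8e ⊕ d0 = 5e
0a ⊕ 87 = 8d
15 ⊕ c3 = d6
d3 ⊕ 1f = cc
9d ⊕ 77 = ea
2f ⊕ 7e = 51
46 ⊕ 88 = ce
60 ⊕ 15 = 75
8d ⊕ 9c = 11
1b ⊕ 81 = 9a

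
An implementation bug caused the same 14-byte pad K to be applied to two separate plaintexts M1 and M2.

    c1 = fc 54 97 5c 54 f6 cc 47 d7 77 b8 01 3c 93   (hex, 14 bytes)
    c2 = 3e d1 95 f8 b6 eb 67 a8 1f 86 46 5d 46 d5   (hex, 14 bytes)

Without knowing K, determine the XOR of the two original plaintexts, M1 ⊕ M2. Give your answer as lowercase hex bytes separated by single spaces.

c1 ⊕ c2 = (M1 ⊕ K) ⊕ (M2 ⊕ K) = M1 ⊕ M2 — the shared key cancels under XOR.
byte 0: 252 ⊕  62 = 194
byte 1:  84 ⊕ 209 = 133
byte 2: 151 ⊕ 149 =   2
byte 3:  92 ⊕ 248 = 164
byte 4:  84 ⊕ 182 = 226
byte 5: 246 ⊕ 235 =  29
byte 6: 204 ⊕ 103 = 171
byte 7:  71 ⊕ 168 = 239
byte 8: 215 ⊕  31 = 200
byte 9: 119 ⊕ 134 = 241
byte 10: 184 ⊕  70 = 254
byte 11:   1 ⊕  93 =  92
byte 12:  60 ⊕  70 = 122
byte 13: 147 ⊕ 213 =  70

c2 85 02 a4 e2 1d ab ef c8 f1 fe 5c 7a 46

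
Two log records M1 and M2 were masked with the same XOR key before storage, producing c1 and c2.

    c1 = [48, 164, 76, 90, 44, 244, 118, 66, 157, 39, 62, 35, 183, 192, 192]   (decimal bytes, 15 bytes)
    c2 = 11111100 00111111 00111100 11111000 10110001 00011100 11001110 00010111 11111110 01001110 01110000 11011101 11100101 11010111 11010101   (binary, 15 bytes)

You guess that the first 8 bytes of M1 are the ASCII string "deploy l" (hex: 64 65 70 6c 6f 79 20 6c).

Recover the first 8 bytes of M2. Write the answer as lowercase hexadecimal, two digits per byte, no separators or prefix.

First, c1 ⊕ c2 = (M1 ⊕ K) ⊕ (M2 ⊕ K) = M1 ⊕ M2, so the key drops out. Then M2 = (M1 ⊕ M2) ⊕ M1 over the first 8 bytes.
byte 0: (30 ⊕ fc) ⊕ 64 = cc ⊕ 64 = a8
byte 1: (a4 ⊕ 3f) ⊕ 65 = 9b ⊕ 65 = fe
byte 2: (4c ⊕ 3c) ⊕ 70 = 70 ⊕ 70 = 00
byte 3: (5a ⊕ f8) ⊕ 6c = a2 ⊕ 6c = ce
byte 4: (2c ⊕ b1) ⊕ 6f = 9d ⊕ 6f = f2
byte 5: (f4 ⊕ 1c) ⊕ 79 = e8 ⊕ 79 = 91
byte 6: (76 ⊕ ce) ⊕ 20 = b8 ⊕ 20 = 98
byte 7: (42 ⊕ 17) ⊕ 6c = 55 ⊕ 6c = 39

a8fe00cef2919839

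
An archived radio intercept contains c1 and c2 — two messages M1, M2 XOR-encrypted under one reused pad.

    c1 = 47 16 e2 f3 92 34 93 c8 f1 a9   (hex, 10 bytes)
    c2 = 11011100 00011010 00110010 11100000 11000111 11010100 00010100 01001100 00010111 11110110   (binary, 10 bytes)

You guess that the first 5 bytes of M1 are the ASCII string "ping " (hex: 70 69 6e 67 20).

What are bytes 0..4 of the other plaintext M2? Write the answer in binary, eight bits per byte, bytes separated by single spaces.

First, c1 ⊕ c2 = (M1 ⊕ K) ⊕ (M2 ⊕ K) = M1 ⊕ M2, so the key drops out. Then M2 = (M1 ⊕ M2) ⊕ M1 over the first 5 bytes.
byte 0: (47 ^ dc) ^ 70 = 9b ^ 70 = eb
byte 1: (16 ^ 1a) ^ 69 = 0c ^ 69 = 65
byte 2: (e2 ^ 32) ^ 6e = d0 ^ 6e = be
byte 3: (f3 ^ e0) ^ 67 = 13 ^ 67 = 74
byte 4: (92 ^ c7) ^ 20 = 55 ^ 20 = 75

11101011 01100101 10111110 01110100 01110101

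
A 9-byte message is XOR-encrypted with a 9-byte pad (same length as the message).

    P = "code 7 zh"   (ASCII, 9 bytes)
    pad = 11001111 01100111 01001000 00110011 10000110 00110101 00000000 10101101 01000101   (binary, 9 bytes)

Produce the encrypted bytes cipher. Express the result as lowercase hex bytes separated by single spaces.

01100011 XOR 11001111 = 10101100
01101111 XOR 01100111 = 00001000
01100100 XOR 01001000 = 00101100
01100101 XOR 00110011 = 01010110
00100000 XOR 10000110 = 10100110
00110111 XOR 00110101 = 00000010
00100000 XOR 00000000 = 00100000
01111010 XOR 10101101 = 11010111
01101000 XOR 01000101 = 00101101

ac 08 2c 56 a6 02 20 d7 2d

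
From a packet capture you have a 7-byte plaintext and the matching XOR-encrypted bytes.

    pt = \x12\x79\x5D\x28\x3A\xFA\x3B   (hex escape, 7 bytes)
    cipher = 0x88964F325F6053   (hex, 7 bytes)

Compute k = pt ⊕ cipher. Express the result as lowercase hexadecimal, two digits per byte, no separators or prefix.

9aef121a659a68

Since cipher = pt ⊕ k, XORing both sides with pt gives k = pt ⊕ cipher.
byte 0: 00010010 ⊕ 10001000 = 10011010
byte 1: 01111001 ⊕ 10010110 = 11101111
byte 2: 01011101 ⊕ 01001111 = 00010010
byte 3: 00101000 ⊕ 00110010 = 00011010
byte 4: 00111010 ⊕ 01011111 = 01100101
byte 5: 11111010 ⊕ 01100000 = 10011010
byte 6: 00111011 ⊕ 01010011 = 01101000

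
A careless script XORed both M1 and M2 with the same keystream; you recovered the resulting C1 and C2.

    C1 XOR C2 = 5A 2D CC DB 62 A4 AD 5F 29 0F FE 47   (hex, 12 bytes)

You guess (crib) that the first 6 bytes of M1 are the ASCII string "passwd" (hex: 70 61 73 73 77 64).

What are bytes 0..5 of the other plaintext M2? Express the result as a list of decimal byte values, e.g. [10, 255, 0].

[42, 76, 191, 168, 21, 192]

Since C1 ⊕ C2 = M1 ⊕ M2, XORing with the guessed M1 bytes yields the corresponding M2 bytes: M2 = (C1 ⊕ C2) ⊕ M1.
01011010 ⊕ 01110000 = 00101010
00101101 ⊕ 01100001 = 01001100
11001100 ⊕ 01110011 = 10111111
11011011 ⊕ 01110011 = 10101000
01100010 ⊕ 01110111 = 00010101
10100100 ⊕ 01100100 = 11000000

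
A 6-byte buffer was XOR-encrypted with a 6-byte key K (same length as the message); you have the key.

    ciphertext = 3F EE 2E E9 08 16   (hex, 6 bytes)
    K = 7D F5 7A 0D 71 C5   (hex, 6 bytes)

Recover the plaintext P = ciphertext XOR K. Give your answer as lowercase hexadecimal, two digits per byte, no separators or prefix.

3f ^ 7d = 42
ee ^ f5 = 1b
2e ^ 7a = 54
e9 ^ 0d = e4
08 ^ 71 = 79
16 ^ c5 = d3

421b54e479d3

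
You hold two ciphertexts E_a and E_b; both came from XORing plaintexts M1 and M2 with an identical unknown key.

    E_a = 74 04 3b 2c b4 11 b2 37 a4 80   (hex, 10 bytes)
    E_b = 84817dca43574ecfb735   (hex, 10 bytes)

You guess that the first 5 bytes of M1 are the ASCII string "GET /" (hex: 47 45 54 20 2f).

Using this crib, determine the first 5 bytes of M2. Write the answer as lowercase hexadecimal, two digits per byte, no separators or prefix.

b7c012c6d8

First, E_a ⊕ E_b = (M1 ⊕ K) ⊕ (M2 ⊕ K) = M1 ⊕ M2, so the key drops out. Then M2 = (M1 ⊕ M2) ⊕ M1 over the first 5 bytes.
byte 0: (74 ^ 84) ^ 47 = f0 ^ 47 = b7
byte 1: (04 ^ 81) ^ 45 = 85 ^ 45 = c0
byte 2: (3b ^ 7d) ^ 54 = 46 ^ 54 = 12
byte 3: (2c ^ ca) ^ 20 = e6 ^ 20 = c6
byte 4: (b4 ^ 43) ^ 2f = f7 ^ 2f = d8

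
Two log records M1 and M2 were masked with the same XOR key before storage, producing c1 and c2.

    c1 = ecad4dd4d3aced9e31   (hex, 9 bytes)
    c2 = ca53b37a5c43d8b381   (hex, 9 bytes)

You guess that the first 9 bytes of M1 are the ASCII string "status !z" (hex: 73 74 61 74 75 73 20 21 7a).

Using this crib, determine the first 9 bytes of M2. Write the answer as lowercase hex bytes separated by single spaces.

55 8a 9f da fa 9c 15 0c ca

First, c1 ⊕ c2 = (M1 ⊕ K) ⊕ (M2 ⊕ K) = M1 ⊕ M2, so the key drops out. Then M2 = (M1 ⊕ M2) ⊕ M1 over the first 9 bytes.
byte 0: (ec XOR ca) XOR 73 = 26 XOR 73 = 55
byte 1: (ad XOR 53) XOR 74 = fe XOR 74 = 8a
byte 2: (4d XOR b3) XOR 61 = fe XOR 61 = 9f
byte 3: (d4 XOR 7a) XOR 74 = ae XOR 74 = da
byte 4: (d3 XOR 5c) XOR 75 = 8f XOR 75 = fa
byte 5: (ac XOR 43) XOR 73 = ef XOR 73 = 9c
byte 6: (ed XOR d8) XOR 20 = 35 XOR 20 = 15
byte 7: (9e XOR b3) XOR 21 = 2d XOR 21 = 0c
byte 8: (31 XOR 81) XOR 7a = b0 XOR 7a = ca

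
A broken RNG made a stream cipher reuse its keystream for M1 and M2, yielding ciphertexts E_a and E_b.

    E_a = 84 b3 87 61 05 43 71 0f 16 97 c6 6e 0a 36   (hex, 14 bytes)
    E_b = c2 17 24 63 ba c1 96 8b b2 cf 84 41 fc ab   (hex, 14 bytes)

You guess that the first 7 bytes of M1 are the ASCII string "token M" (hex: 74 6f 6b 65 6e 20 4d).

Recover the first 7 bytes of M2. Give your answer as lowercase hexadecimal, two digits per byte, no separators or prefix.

First, E_a ⊕ E_b = (M1 ⊕ K) ⊕ (M2 ⊕ K) = M1 ⊕ M2, so the key drops out. Then M2 = (M1 ⊕ M2) ⊕ M1 over the first 7 bytes.
byte 0: (84 ⊕ c2) ⊕ 74 = 46 ⊕ 74 = 32
byte 1: (b3 ⊕ 17) ⊕ 6f = a4 ⊕ 6f = cb
byte 2: (87 ⊕ 24) ⊕ 6b = a3 ⊕ 6b = c8
byte 3: (61 ⊕ 63) ⊕ 65 = 02 ⊕ 65 = 67
byte 4: (05 ⊕ ba) ⊕ 6e = bf ⊕ 6e = d1
byte 5: (43 ⊕ c1) ⊕ 20 = 82 ⊕ 20 = a2
byte 6: (71 ⊕ 96) ⊕ 4d = e7 ⊕ 4d = aa

32cbc867d1a2aa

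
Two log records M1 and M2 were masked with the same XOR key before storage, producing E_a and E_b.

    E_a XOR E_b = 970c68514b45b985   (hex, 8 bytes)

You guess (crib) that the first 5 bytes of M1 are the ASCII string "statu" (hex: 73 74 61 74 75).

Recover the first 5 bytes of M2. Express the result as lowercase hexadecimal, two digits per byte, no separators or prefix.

e47809253e

Since E_a ⊕ E_b = M1 ⊕ M2, XORing with the guessed M1 bytes yields the corresponding M2 bytes: M2 = (E_a ⊕ E_b) ⊕ M1.
97 xor 73 = e4
0c xor 74 = 78
68 xor 61 = 09
51 xor 74 = 25
4b xor 75 = 3e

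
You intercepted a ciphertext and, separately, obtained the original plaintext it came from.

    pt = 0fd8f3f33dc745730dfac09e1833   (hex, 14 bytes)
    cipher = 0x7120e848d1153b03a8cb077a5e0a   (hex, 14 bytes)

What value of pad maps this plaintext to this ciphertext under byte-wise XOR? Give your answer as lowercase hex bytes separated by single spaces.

7e f8 1b bb ec d2 7e 70 a5 31 c7 e4 46 39

Since cipher = pt ⊕ pad, XORing both sides with pt gives pad = pt ⊕ cipher.
byte 0:  15 xor 113 = 126
byte 1: 216 xor  32 = 248
byte 2: 243 xor 232 =  27
byte 3: 243 xor  72 = 187
byte 4:  61 xor 209 = 236
byte 5: 199 xor  21 = 210
byte 6:  69 xor  59 = 126
byte 7: 115 xor   3 = 112
byte 8:  13 xor 168 = 165
byte 9: 250 xor 203 =  49
byte 10: 192 xor   7 = 199
byte 11: 158 xor 122 = 228
byte 12:  24 xor  94 =  70
byte 13:  51 xor  10 =  57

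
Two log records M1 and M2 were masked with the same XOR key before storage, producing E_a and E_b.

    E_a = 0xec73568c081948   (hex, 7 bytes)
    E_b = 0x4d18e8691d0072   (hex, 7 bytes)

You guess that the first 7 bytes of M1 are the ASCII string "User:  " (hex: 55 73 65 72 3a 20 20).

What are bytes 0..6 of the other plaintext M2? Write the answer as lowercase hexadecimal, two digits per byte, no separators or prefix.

f418db972f391a

First, E_a ⊕ E_b = (M1 ⊕ K) ⊕ (M2 ⊕ K) = M1 ⊕ M2, so the key drops out. Then M2 = (M1 ⊕ M2) ⊕ M1 over the first 7 bytes.
byte 0: (ec ⊕ 4d) ⊕ 55 = a1 ⊕ 55 = f4
byte 1: (73 ⊕ 18) ⊕ 73 = 6b ⊕ 73 = 18
byte 2: (56 ⊕ e8) ⊕ 65 = be ⊕ 65 = db
byte 3: (8c ⊕ 69) ⊕ 72 = e5 ⊕ 72 = 97
byte 4: (08 ⊕ 1d) ⊕ 3a = 15 ⊕ 3a = 2f
byte 5: (19 ⊕ 00) ⊕ 20 = 19 ⊕ 20 = 39
byte 6: (48 ⊕ 72) ⊕ 20 = 3a ⊕ 20 = 1a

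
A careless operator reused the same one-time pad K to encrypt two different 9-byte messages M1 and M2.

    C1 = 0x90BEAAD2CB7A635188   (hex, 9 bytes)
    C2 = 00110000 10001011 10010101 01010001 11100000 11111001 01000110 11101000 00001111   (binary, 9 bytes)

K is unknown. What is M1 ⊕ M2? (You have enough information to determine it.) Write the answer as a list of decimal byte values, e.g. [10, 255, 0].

[160, 53, 63, 131, 43, 131, 37, 185, 135]

C1 ⊕ C2 = (M1 ⊕ K) ⊕ (M2 ⊕ K) = M1 ⊕ M2 — the shared key cancels under XOR.
byte 0: 90 xor 30 = a0
byte 1: be xor 8b = 35
byte 2: aa xor 95 = 3f
byte 3: d2 xor 51 = 83
byte 4: cb xor e0 = 2b
byte 5: 7a xor f9 = 83
byte 6: 63 xor 46 = 25
byte 7: 51 xor e8 = b9
byte 8: 88 xor 0f = 87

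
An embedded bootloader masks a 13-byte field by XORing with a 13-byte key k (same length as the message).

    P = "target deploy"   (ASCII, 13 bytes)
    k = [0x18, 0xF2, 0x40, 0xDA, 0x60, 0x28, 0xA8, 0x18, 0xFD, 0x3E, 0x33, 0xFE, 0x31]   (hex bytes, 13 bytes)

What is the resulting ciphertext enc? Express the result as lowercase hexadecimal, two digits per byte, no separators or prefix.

6c9332bd055c887c984e5f9148

byte 0: 116 xor  24 = 108
byte 1:  97 xor 242 = 147
byte 2: 114 xor  64 =  50
byte 3: 103 xor 218 = 189
byte 4: 101 xor  96 =   5
byte 5: 116 xor  40 =  92
byte 6:  32 xor 168 = 136
byte 7: 100 xor  24 = 124
byte 8: 101 xor 253 = 152
byte 9: 112 xor  62 =  78
byte 10: 108 xor  51 =  95
byte 11: 111 xor 254 = 145
byte 12: 121 xor  49 =  72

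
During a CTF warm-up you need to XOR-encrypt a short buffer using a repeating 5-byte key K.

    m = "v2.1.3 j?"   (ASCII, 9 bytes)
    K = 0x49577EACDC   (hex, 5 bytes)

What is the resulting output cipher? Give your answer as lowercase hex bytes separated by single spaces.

3f 65 50 9d f2 7a 77 14 93

The 5-byte key repeats, so the effective keystream is 49 57 7e ac dc 49 57 7e ac.
byte 0: 76 ^ 49 = 3f
byte 1: 32 ^ 57 = 65
byte 2: 2e ^ 7e = 50
byte 3: 31 ^ ac = 9d
byte 4: 2e ^ dc = f2
byte 5: 33 ^ 49 = 7a
byte 6: 20 ^ 57 = 77
byte 7: 6a ^ 7e = 14
byte 8: 3f ^ ac = 93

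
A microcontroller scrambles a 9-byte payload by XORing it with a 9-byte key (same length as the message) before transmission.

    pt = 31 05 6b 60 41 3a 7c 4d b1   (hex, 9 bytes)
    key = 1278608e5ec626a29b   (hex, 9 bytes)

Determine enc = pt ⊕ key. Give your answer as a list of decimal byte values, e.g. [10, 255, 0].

XOR is its own inverse, so applying the key byte-wise gives the result directly.
byte 0: 31 XOR 12 = 23
byte 1: 05 XOR 78 = 7d
byte 2: 6b XOR 60 = 0b
byte 3: 60 XOR 8e = ee
byte 4: 41 XOR 5e = 1f
byte 5: 3a XOR c6 = fc
byte 6: 7c XOR 26 = 5a
byte 7: 4d XOR a2 = ef
byte 8: b1 XOR 9b = 2a

[35, 125, 11, 238, 31, 252, 90, 239, 42]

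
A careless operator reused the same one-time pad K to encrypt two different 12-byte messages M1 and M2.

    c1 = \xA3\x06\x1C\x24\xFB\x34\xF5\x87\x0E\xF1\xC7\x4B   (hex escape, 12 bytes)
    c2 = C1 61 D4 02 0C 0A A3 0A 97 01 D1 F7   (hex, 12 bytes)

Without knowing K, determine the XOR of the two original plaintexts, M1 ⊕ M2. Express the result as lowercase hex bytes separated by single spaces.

c1 ⊕ c2 = (M1 ⊕ K) ⊕ (M2 ⊕ K) = M1 ⊕ M2 — the shared key cancels under XOR.
a3 XOR c1 = 62
06 XOR 61 = 67
1c XOR d4 = c8
24 XOR 02 = 26
fb XOR 0c = f7
34 XOR 0a = 3e
f5 XOR a3 = 56
87 XOR 0a = 8d
0e XOR 97 = 99
f1 XOR 01 = f0
c7 XOR d1 = 16
4b XOR f7 = bc

62 67 c8 26 f7 3e 56 8d 99 f0 16 bc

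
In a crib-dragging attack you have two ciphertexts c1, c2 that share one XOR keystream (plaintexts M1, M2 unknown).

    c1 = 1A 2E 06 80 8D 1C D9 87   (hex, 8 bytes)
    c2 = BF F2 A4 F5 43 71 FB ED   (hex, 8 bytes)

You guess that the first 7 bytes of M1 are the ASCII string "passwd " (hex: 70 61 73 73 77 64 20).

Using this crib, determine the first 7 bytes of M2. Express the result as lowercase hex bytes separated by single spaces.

First, c1 ⊕ c2 = (M1 ⊕ K) ⊕ (M2 ⊕ K) = M1 ⊕ M2, so the key drops out. Then M2 = (M1 ⊕ M2) ⊕ M1 over the first 7 bytes.
byte 0: (1a xor bf) xor 70 = a5 xor 70 = d5
byte 1: (2e xor f2) xor 61 = dc xor 61 = bd
byte 2: (06 xor a4) xor 73 = a2 xor 73 = d1
byte 3: (80 xor f5) xor 73 = 75 xor 73 = 06
byte 4: (8d xor 43) xor 77 = ce xor 77 = b9
byte 5: (1c xor 71) xor 64 = 6d xor 64 = 09
byte 6: (d9 xor fb) xor 20 = 22 xor 20 = 02

d5 bd d1 06 b9 09 02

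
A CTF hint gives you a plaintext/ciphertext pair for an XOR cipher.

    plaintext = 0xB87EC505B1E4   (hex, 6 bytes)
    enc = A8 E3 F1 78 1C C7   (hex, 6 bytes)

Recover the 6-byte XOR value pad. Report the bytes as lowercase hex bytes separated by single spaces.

Since enc = plaintext ⊕ pad, XORing both sides with plaintext gives pad = plaintext ⊕ enc.
b8 ^ a8 = 10
7e ^ e3 = 9d
c5 ^ f1 = 34
05 ^ 78 = 7d
b1 ^ 1c = ad
e4 ^ c7 = 23

10 9d 34 7d ad 23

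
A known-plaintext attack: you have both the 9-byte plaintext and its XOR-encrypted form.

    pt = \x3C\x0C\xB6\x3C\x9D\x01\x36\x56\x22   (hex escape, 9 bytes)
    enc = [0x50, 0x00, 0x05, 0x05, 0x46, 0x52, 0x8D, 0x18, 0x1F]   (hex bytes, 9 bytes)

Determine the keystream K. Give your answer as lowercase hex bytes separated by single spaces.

Since enc = pt ⊕ K, XORing both sides with pt gives K = pt ⊕ enc.
3c xor 50 = 6c
0c xor 00 = 0c
b6 xor 05 = b3
3c xor 05 = 39
9d xor 46 = db
01 xor 52 = 53
36 xor 8d = bb
56 xor 18 = 4e
22 xor 1f = 3d

6c 0c b3 39 db 53 bb 4e 3d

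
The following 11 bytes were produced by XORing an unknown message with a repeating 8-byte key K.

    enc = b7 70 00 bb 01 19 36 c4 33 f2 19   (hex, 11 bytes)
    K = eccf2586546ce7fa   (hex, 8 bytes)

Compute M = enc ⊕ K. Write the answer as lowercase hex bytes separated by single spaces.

5b bf 25 3d 55 75 d1 3e df 3d 3c

The 8-byte key repeats, so the effective keystream is ec cf 25 86 54 6c e7 fa ec cf 25.
byte 0: b7 XOR ec = 5b
byte 1: 70 XOR cf = bf
byte 2: 00 XOR 25 = 25
byte 3: bb XOR 86 = 3d
byte 4: 01 XOR 54 = 55
byte 5: 19 XOR 6c = 75
byte 6: 36 XOR e7 = d1
byte 7: c4 XOR fa = 3e
byte 8: 33 XOR ec = df
byte 9: f2 XOR cf = 3d
byte 10: 19 XOR 25 = 3c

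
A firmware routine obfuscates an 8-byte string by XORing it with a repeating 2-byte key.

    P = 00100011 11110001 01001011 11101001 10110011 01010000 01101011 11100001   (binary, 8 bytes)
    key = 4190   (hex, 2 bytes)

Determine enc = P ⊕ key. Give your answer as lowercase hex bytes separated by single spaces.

The 2-byte key repeats, so the effective keystream is 41 90 41 90 41 90 41 90.
byte 0: 23 ⊕ 41 = 62
byte 1: f1 ⊕ 90 = 61
byte 2: 4b ⊕ 41 = 0a
byte 3: e9 ⊕ 90 = 79
byte 4: b3 ⊕ 41 = f2
byte 5: 50 ⊕ 90 = c0
byte 6: 6b ⊕ 41 = 2a
byte 7: e1 ⊕ 90 = 71

62 61 0a 79 f2 c0 2a 71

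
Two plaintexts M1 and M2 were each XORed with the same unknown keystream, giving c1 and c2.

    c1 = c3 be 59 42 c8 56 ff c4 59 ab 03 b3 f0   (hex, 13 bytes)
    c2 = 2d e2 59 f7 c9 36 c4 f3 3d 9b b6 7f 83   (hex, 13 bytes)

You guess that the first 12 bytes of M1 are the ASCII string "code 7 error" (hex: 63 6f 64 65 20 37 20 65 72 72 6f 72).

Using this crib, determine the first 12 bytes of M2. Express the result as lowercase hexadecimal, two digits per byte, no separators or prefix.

First, c1 ⊕ c2 = (M1 ⊕ K) ⊕ (M2 ⊕ K) = M1 ⊕ M2, so the key drops out. Then M2 = (M1 ⊕ M2) ⊕ M1 over the first 12 bytes.
byte 0: (c3 ^ 2d) ^ 63 = ee ^ 63 = 8d
byte 1: (be ^ e2) ^ 6f = 5c ^ 6f = 33
byte 2: (59 ^ 59) ^ 64 = 00 ^ 64 = 64
byte 3: (42 ^ f7) ^ 65 = b5 ^ 65 = d0
byte 4: (c8 ^ c9) ^ 20 = 01 ^ 20 = 21
byte 5: (56 ^ 36) ^ 37 = 60 ^ 37 = 57
byte 6: (ff ^ c4) ^ 20 = 3b ^ 20 = 1b
byte 7: (c4 ^ f3) ^ 65 = 37 ^ 65 = 52
byte 8: (59 ^ 3d) ^ 72 = 64 ^ 72 = 16
byte 9: (ab ^ 9b) ^ 72 = 30 ^ 72 = 42
byte 10: (03 ^ b6) ^ 6f = b5 ^ 6f = da
byte 11: (b3 ^ 7f) ^ 72 = cc ^ 72 = be

8d3364d021571b521642dabe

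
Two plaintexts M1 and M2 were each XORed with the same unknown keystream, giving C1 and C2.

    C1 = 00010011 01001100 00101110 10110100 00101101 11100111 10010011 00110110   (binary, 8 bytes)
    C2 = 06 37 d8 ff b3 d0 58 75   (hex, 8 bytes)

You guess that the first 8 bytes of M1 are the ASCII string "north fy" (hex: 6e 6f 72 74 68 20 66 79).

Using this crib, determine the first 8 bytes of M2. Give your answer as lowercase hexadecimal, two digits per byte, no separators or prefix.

First, C1 ⊕ C2 = (M1 ⊕ K) ⊕ (M2 ⊕ K) = M1 ⊕ M2, so the key drops out. Then M2 = (M1 ⊕ M2) ⊕ M1 over the first 8 bytes.
byte 0: (13 ⊕ 06) ⊕ 6e = 15 ⊕ 6e = 7b
byte 1: (4c ⊕ 37) ⊕ 6f = 7b ⊕ 6f = 14
byte 2: (2e ⊕ d8) ⊕ 72 = f6 ⊕ 72 = 84
byte 3: (b4 ⊕ ff) ⊕ 74 = 4b ⊕ 74 = 3f
byte 4: (2d ⊕ b3) ⊕ 68 = 9e ⊕ 68 = f6
byte 5: (e7 ⊕ d0) ⊕ 20 = 37 ⊕ 20 = 17
byte 6: (93 ⊕ 58) ⊕ 66 = cb ⊕ 66 = ad
byte 7: (36 ⊕ 75) ⊕ 79 = 43 ⊕ 79 = 3a

7b14843ff617ad3a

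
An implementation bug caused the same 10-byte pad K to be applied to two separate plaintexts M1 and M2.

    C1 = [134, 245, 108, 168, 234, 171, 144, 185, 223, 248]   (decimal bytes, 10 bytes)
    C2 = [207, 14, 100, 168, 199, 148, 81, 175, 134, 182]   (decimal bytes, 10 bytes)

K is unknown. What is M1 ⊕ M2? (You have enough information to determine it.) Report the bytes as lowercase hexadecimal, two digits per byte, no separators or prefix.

49fb08002d3fc116594e

C1 ⊕ C2 = (M1 ⊕ K) ⊕ (M2 ⊕ K) = M1 ⊕ M2 — the shared key cancels under XOR.
134 xor 207 =  73
245 xor  14 = 251
108 xor 100 =   8
168 xor 168 =   0
234 xor 199 =  45
171 xor 148 =  63
144 xor  81 = 193
185 xor 175 =  22
223 xor 134 =  89
248 xor 182 =  78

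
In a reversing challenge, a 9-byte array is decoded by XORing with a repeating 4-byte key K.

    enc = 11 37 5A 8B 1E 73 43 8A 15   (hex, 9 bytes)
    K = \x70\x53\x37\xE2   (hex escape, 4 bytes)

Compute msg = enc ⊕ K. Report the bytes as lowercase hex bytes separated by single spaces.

The 4-byte key repeats, so the effective keystream is 70 53 37 e2 70 53 37 e2 70.
byte 0: 11 XOR 70 = 61
byte 1: 37 XOR 53 = 64
byte 2: 5a XOR 37 = 6d
byte 3: 8b XOR e2 = 69
byte 4: 1e XOR 70 = 6e
byte 5: 73 XOR 53 = 20
byte 6: 43 XOR 37 = 74
byte 7: 8a XOR e2 = 68
byte 8: 15 XOR 70 = 65

61 64 6d 69 6e 20 74 68 65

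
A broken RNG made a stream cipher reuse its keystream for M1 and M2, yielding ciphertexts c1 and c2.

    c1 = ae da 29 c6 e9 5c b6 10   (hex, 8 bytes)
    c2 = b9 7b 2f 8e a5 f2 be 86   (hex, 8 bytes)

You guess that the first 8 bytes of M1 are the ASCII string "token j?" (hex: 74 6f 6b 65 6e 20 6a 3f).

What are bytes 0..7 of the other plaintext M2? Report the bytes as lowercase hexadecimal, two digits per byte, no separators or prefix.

63ce6d2d228e62a9

First, c1 ⊕ c2 = (M1 ⊕ K) ⊕ (M2 ⊕ K) = M1 ⊕ M2, so the key drops out. Then M2 = (M1 ⊕ M2) ⊕ M1 over the first 8 bytes.
byte 0: (ae XOR b9) XOR 74 = 17 XOR 74 = 63
byte 1: (da XOR 7b) XOR 6f = a1 XOR 6f = ce
byte 2: (29 XOR 2f) XOR 6b = 06 XOR 6b = 6d
byte 3: (c6 XOR 8e) XOR 65 = 48 XOR 65 = 2d
byte 4: (e9 XOR a5) XOR 6e = 4c XOR 6e = 22
byte 5: (5c XOR f2) XOR 20 = ae XOR 20 = 8e
byte 6: (b6 XOR be) XOR 6a = 08 XOR 6a = 62
byte 7: (10 XOR 86) XOR 3f = 96 XOR 3f = a9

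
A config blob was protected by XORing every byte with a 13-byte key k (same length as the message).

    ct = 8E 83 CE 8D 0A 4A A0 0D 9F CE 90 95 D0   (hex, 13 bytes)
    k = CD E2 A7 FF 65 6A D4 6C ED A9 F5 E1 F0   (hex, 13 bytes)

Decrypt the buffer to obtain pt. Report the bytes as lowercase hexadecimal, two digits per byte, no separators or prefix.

8e XOR cd = 43
83 XOR e2 = 61
ce XOR a7 = 69
8d XOR ff = 72
0a XOR 65 = 6f
4a XOR 6a = 20
a0 XOR d4 = 74
0d XOR 6c = 61
9f XOR ed = 72
ce XOR a9 = 67
90 XOR f5 = 65
95 XOR e1 = 74
d0 XOR f0 = 20

436169726f2074617267657420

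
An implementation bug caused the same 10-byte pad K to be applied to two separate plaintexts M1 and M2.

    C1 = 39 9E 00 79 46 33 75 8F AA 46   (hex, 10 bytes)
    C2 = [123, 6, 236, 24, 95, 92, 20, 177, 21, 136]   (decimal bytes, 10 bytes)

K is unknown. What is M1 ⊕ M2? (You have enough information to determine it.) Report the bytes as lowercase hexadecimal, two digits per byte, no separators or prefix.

4298ec61196f613ebfce

C1 ⊕ C2 = (M1 ⊕ K) ⊕ (M2 ⊕ K) = M1 ⊕ M2 — the shared key cancels under XOR.
00111001 XOR 01111011 = 01000010
10011110 XOR 00000110 = 10011000
00000000 XOR 11101100 = 11101100
01111001 XOR 00011000 = 01100001
01000110 XOR 01011111 = 00011001
00110011 XOR 01011100 = 01101111
01110101 XOR 00010100 = 01100001
10001111 XOR 10110001 = 00111110
10101010 XOR 00010101 = 10111111
01000110 XOR 10001000 = 11001110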